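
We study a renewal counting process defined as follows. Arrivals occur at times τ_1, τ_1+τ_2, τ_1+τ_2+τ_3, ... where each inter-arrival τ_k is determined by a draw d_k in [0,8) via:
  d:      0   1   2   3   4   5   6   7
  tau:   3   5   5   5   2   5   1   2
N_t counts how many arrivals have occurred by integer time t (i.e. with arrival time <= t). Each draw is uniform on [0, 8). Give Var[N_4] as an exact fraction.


Inter-arrival values over d=0..7: [3, 5, 5, 5, 2, 5, 1, 2]
Each d has probability 1/8, so the pmf of τ is: f(1) = 1/8, f(2) = 1/4, f(3) = 1/8, f(5) = 1/2
Let p_n(j) = P(N_n = j), with p_0 = [1]. Condition on τ_1: p_n(0) = P(τ > n), and for j >= 1, p_n(j) = Σ_{k<=n} f(k)·p_{n−k}(j−1)
p_1 = [7/8, 1/8]  (j = 0..1)
p_2 = [5/8, 23/64, 1/64]  (j = 0..2)
p_3 = [1/2, 27/64, 39/512, 1/512]  (j = 0..3)
p_4 = [1/2, 21/64, 81/512, 55/4096, 1/4096]  (j = 0..4)
E[N_4] = Σ j·p_4(j) = 2809/4096;  E[N_4²] = Σ j²·p_4(j) = 4447/4096
Var[N_4] = 4447/4096 − (2809/4096)² = 10324431/16777216

10324431/16777216


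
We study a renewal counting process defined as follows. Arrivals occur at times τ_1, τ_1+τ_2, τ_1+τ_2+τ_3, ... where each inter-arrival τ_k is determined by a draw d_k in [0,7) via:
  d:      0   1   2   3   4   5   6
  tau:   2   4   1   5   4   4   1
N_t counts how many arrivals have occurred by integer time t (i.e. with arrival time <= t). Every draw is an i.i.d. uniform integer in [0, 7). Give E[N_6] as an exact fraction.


Inter-arrival values over d=0..6: [2, 4, 1, 5, 4, 4, 1]
Each d has probability 1/7, so the pmf of τ is: f(1) = 2/7, f(2) = 1/7, f(4) = 3/7, f(5) = 1/7
Renewal equation for m(n) = E[N_n]: condition on τ_1 = k (if k <= n, one arrival plus a fresh copy on the remaining n−k steps): m(n) = F(n) + Σ_{k<=n} f(k)·m(n−k), where F(n) = P(τ <= n) and m(0) = 0
m(1) = F(1) = 2/7
m(2) = F(2) + f(1)·m(1) = 3/7 + 2/7·2/7 = 25/49
m(3) = F(3) + f(1)·m(2) + f(2)·m(1) = 3/7 + 2/7·25/49 + 1/7·2/7 = 211/343
m(4) = F(4) + f(1)·m(3) + f(2)·m(2) = 6/7 + 2/7·211/343 + 1/7·25/49 = 2655/2401
m(5) = F(5) + f(1)·m(4) + f(2)·m(3) + f(4)·m(1) = 1 + 2/7·2655/2401 + 1/7·211/343 + 3/7·2/7 = 25652/16807
m(6) = F(6) + f(1)·m(5) + f(2)·m(4) + f(4)·m(2) + f(5)·m(1) = 1 + 2/7·25652/16807 + 1/7·2655/2401 + 3/7·25/49 + 1/7·2/7 = 218065/117649
E[N_6] = m(6) = 218065/117649

218065/117649


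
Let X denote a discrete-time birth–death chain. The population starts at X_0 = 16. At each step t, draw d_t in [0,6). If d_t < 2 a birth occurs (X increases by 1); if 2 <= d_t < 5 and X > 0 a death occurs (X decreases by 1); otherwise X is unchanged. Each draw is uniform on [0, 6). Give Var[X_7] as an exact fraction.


X can drop by at most 1 per step and X_0 = 16 > T = 7, so X_t >= 16 − t >= 9 > 0 for every t <= 7: the floor at 0 (the 'and X > 0' condition) never binds. Hence X_7 = X_0 + Σ_{t<7} Y_t with i.i.d. increments Y_t = y(d_t) ∈ {+1, −1, 0}.
Outcome values over d=0..5: [1, 1, -1, -1, -1, 0]
Σy = -1, Σy² = 5, M = 6
μ = -1/6 = -1/6,  σ² = 5/6 − (-1/6)² = 29/36
Independent increments: Var[X_7] = 7·σ² = 7·(29/36) = 203/36

203/36


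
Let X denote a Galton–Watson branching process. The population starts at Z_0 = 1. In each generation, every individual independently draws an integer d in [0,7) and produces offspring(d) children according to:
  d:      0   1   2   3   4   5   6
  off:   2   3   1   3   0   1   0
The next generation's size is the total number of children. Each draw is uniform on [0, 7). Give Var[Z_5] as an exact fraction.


Outcome values over d=0..6: [2, 3, 1, 3, 0, 1, 0]
Σy = 10, Σy² = 24, M = 7
μ = 10/7 = 10/7,  σ² = 24/7 − (10/7)² = 68/49
V_0 = 0, E_0 = 1
V_1 = 68/49·E_0 + (10/7)²·V_0 = 68/49;  E_1 = 10/7
V_2 = 68/49·E_1 + (10/7)²·V_1 = 11560/2401;  E_2 = 100/49
V_3 = 68/49·E_2 + (10/7)²·V_2 = 1489200/117649;  E_3 = 1000/343
V_4 = 68/49·E_3 + (10/7)²·V_3 = 172244000/5764801;  E_4 = 10000/2401
V_5 = 68/49·E_4 + (10/7)²·V_4 = 18857080000/282475249;  E_5 = 100000/16807

18857080000/282475249


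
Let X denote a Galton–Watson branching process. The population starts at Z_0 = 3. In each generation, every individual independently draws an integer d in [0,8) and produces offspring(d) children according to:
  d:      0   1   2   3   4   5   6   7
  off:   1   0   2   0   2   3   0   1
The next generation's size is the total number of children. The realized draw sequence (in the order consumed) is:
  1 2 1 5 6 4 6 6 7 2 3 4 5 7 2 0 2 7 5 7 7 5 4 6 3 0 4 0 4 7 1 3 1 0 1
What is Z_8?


8

gen 0: Z_0=3, draws=[1, 2, 1], offspring=[0, 2, 0], Z_1=2
gen 1: Z_1=2, draws=[5, 6], offspring=[3, 0], Z_2=3
gen 2: Z_2=3, draws=[4, 6, 6], offspring=[2, 0, 0], Z_3=2
gen 3: Z_3=2, draws=[7, 2], offspring=[1, 2], Z_4=3
gen 4: Z_4=3, draws=[3, 4, 5], offspring=[0, 2, 3], Z_5=5
gen 5: Z_5=5, draws=[7, 2, 0, 2, 7], offspring=[1, 2, 1, 2, 1], Z_6=7
gen 6: Z_6=7, draws=[5, 7, 7, 5, 4, 6, 3], offspring=[3, 1, 1, 3, 2, 0, 0], Z_7=10
gen 7: Z_7=10, draws=[0, 4, 0, 4, 7, 1, 3, 1, 0, 1], offspring=[1, 2, 1, 2, 1, 0, 0, 0, 1, 0], Z_8=8


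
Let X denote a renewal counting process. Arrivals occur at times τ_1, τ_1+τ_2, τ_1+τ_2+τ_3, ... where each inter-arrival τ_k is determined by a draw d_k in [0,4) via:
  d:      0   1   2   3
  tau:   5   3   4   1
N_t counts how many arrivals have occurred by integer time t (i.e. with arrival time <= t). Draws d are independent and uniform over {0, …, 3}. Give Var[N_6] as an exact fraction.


Inter-arrival values over d=0..3: [5, 3, 4, 1]
Each d has probability 1/4, so the pmf of τ is: f(1) = 1/4, f(3) = 1/4, f(4) = 1/4, f(5) = 1/4
Let p_n(j) = P(N_n = j), with p_0 = [1]. Condition on τ_1: p_n(0) = P(τ > n), and for j >= 1, p_n(j) = Σ_{k<=n} f(k)·p_{n−k}(j−1)
p_1 = [3/4, 1/4]  (j = 0..1)
p_2 = [3/4, 3/16, 1/16]  (j = 0..2)
p_3 = [1/2, 7/16, 3/64, 1/64]  (j = 0..3)
p_4 = [1/4, 9/16, 11/64, 3/256, 1/256]  (j = 0..4)
p_5 = [0, 11/16, 1/4, 15/256, 3/1024, 1/1024]  (j = 0..5)
p_6 = [0, 1/2, 25/64, 23/256, 19/1024, 3/4096, 1/4096]  (j = 0..6)
E[N_6] = Σ j·p_6(j) = 6677/4096;  E[N_6²] = Σ j²·p_6(j) = 13087/4096
Var[N_6] = 13087/4096 − (6677/4096)² = 9022023/16777216

9022023/16777216


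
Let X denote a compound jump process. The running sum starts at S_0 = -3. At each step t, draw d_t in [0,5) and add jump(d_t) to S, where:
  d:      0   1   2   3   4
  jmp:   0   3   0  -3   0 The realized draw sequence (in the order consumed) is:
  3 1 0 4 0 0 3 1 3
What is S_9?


t=0: S=-3, d=3, jump=-3, S_1=-6
t=1: S=-6, d=1, jump=3, S_2=-3
t=2: S=-3, d=0, jump=0, S_3=-3
t=3: S=-3, d=4, jump=0, S_4=-3
t=4: S=-3, d=0, jump=0, S_5=-3
t=5: S=-3, d=0, jump=0, S_6=-3
t=6: S=-3, d=3, jump=-3, S_7=-6
t=7: S=-6, d=1, jump=3, S_8=-3
t=8: S=-3, d=3, jump=-3, S_9=-6

-6


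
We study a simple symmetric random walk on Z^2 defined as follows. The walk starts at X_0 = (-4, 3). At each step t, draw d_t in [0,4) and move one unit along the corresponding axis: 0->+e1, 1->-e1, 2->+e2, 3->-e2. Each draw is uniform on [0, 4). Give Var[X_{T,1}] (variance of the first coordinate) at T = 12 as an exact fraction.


6

Outcome values over d=0..3: [1, -1, 0, 0]
Σy = 0, Σy² = 2, M = 4
μ = 0/4 = 0,  σ² = 2/4 − (0)² = 1/2
Independent increments: Var[X_12] = 12·σ² = 12·(1/2) = 6


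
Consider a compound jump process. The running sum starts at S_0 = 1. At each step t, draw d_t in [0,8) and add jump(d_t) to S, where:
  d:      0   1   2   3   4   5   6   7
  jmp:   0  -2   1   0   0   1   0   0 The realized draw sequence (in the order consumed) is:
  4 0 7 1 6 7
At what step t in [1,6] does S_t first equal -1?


4

t=0: S=1, d=4, jump=0, S_1=1
t=1: S=1, d=0, jump=0, S_2=1
t=2: S=1, d=7, jump=0, S_3=1
t=3: S=1, d=1, jump=-2, S_4=-1
t=4: S=-1, d=6, jump=0, S_5=-1
t=5: S=-1, d=7, jump=0, S_6=-1


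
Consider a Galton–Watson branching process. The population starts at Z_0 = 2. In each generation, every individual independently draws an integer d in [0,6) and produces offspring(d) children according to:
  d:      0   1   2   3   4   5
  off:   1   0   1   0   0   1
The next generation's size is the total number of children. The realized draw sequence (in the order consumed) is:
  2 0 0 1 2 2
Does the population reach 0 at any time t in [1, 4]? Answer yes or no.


no

gen 0: Z_0=2, draws=[2, 0], offspring=[1, 1], Z_1=2
gen 1: Z_1=2, draws=[0, 1], offspring=[1, 0], Z_2=1
gen 2: Z_2=1, draws=[2], offspring=[1], Z_3=1
gen 3: Z_3=1, draws=[2], offspring=[1], Z_4=1


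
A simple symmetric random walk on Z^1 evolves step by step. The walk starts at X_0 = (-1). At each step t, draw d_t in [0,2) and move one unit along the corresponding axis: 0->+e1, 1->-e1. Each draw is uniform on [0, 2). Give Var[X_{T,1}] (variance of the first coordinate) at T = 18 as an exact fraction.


18

Outcome values over d=0..1: [1, -1]
Σy = 0, Σy² = 2, M = 2
μ = 0/2 = 0,  σ² = 2/2 − (0)² = 1
Independent increments: Var[X_18] = 18·σ² = 18·(1) = 18


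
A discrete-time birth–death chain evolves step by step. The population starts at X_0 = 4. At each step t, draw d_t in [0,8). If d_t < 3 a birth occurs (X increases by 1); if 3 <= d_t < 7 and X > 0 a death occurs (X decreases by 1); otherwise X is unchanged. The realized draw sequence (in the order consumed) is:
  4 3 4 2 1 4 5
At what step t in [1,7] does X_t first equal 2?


2

t=0: X=4, d=4 → death, X_1=3
t=1: X=3, d=3 → death, X_2=2
t=2: X=2, d=4 → death, X_3=1
t=3: X=1, d=2 → birth, X_4=2
t=4: X=2, d=1 → birth, X_5=3
t=5: X=3, d=4 → death, X_6=2
t=6: X=2, d=5 → death, X_7=1


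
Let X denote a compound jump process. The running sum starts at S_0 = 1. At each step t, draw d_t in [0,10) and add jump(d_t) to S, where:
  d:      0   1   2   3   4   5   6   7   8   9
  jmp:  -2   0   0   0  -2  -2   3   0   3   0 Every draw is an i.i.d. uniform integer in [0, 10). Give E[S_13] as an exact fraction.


Outcome values over d=0..9: [-2, 0, 0, 0, -2, -2, 3, 0, 3, 0]
Σy = 0, Σy² = 30, M = 10
μ = 0/10 = 0,  σ² = 30/10 − (0)² = 3
E[S_13] = 1 + 13·(0) = 1

1


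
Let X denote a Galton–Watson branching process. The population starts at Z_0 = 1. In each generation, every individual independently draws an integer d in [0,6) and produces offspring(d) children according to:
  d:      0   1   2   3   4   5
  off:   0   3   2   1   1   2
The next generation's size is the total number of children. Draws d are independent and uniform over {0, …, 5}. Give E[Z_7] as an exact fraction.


Outcome values over d=0..5: [0, 3, 2, 1, 1, 2]
Σy = 9, Σy² = 19, M = 6
μ = 9/6 = 3/2,  σ² = 19/6 − (3/2)² = 11/12
E[Z_0] = 1
E[Z_1] = 3/2·E[Z_0] = 3/2
E[Z_2] = 3/2·E[Z_1] = 9/4
E[Z_3] = 3/2·E[Z_2] = 27/8
E[Z_4] = 3/2·E[Z_3] = 81/16
E[Z_5] = 3/2·E[Z_4] = 243/32
E[Z_6] = 3/2·E[Z_5] = 729/64
E[Z_7] = 3/2·E[Z_6] = 2187/128

2187/128


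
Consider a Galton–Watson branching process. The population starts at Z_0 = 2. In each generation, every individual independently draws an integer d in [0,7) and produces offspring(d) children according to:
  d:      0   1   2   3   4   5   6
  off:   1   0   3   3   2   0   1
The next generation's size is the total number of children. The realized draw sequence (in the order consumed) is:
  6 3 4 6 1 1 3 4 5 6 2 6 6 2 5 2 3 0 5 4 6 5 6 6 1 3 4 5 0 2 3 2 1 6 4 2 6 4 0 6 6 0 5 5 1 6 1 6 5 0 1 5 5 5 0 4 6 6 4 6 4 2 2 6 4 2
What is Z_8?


22

gen 0: Z_0=2, draws=[6, 3], offspring=[1, 3], Z_1=4
gen 1: Z_1=4, draws=[4, 6, 1, 1], offspring=[2, 1, 0, 0], Z_2=3
gen 2: Z_2=3, draws=[3, 4, 5], offspring=[3, 2, 0], Z_3=5
gen 3: Z_3=5, draws=[6, 2, 6, 6, 2], offspring=[1, 3, 1, 1, 3], Z_4=9
gen 4: Z_4=9, draws=[5, 2, 3, 0, 5, 4, 6, 5, 6], offspring=[0, 3, 3, 1, 0, 2, 1, 0, 1], Z_5=11
gen 5: Z_5=11, draws=[6, 1, 3, 4, 5, 0, 2, 3, 2, 1, 6], offspring=[1, 0, 3, 2, 0, 1, 3, 3, 3, 0, 1], Z_6=17
gen 6: Z_6=17, draws=[4, 2, 6, 4, 0, 6, 6, 0, 5, 5, 1, 6, 1, 6, 5, 0, 1], offspring=[2, 3, 1, 2, 1, 1, 1, 1, 0, 0, 0, 1, 0, 1, 0, 1, 0], Z_7=15
gen 7: Z_7=15, draws=[5, 5, 5, 0, 4, 6, 6, 4, 6, 4, 2, 2, 6, 4, 2], offspring=[0, 0, 0, 1, 2, 1, 1, 2, 1, 2, 3, 3, 1, 2, 3], Z_8=22


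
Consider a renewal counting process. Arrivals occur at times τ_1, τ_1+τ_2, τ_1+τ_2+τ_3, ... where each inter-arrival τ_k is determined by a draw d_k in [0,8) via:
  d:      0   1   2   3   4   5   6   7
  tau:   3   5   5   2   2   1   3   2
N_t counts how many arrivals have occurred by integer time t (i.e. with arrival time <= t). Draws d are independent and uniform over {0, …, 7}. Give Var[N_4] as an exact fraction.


10327135/16777216

Inter-arrival values over d=0..7: [3, 5, 5, 2, 2, 1, 3, 2]
Each d has probability 1/8, so the pmf of τ is: f(1) = 1/8, f(2) = 3/8, f(3) = 1/4, f(5) = 1/4
Let p_n(j) = P(N_n = j), with p_0 = [1]. Condition on τ_1: p_n(0) = P(τ > n), and for j >= 1, p_n(j) = Σ_{k<=n} f(k)·p_{n−k}(j−1)
p_1 = [7/8, 1/8]  (j = 0..1)
p_2 = [1/2, 31/64, 1/64]  (j = 0..2)
p_3 = [1/4, 41/64, 55/512, 1/512]  (j = 0..3)
p_4 = [1/4, 7/16, 75/256, 79/4096, 1/4096]  (j = 0..4)
E[N_4] = Σ j·p_4(j) = 4433/4096;  E[N_4²] = Σ j²·p_4(j) = 7319/4096
Var[N_4] = 7319/4096 − (4433/4096)² = 10327135/16777216


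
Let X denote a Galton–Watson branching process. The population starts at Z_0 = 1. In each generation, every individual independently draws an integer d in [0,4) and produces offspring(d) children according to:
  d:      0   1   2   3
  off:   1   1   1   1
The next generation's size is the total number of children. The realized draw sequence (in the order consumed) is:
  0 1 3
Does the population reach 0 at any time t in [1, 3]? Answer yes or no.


no

gen 0: Z_0=1, draws=[0], offspring=[1], Z_1=1
gen 1: Z_1=1, draws=[1], offspring=[1], Z_2=1
gen 2: Z_2=1, draws=[3], offspring=[1], Z_3=1


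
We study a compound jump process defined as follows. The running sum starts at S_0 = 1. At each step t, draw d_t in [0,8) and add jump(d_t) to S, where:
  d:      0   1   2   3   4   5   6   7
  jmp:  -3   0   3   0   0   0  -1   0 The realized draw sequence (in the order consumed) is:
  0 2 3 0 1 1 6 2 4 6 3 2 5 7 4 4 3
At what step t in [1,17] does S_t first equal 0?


8

t=0: S=1, d=0, jump=-3, S_1=-2
t=1: S=-2, d=2, jump=3, S_2=1
t=2: S=1, d=3, jump=0, S_3=1
t=3: S=1, d=0, jump=-3, S_4=-2
t=4: S=-2, d=1, jump=0, S_5=-2
t=5: S=-2, d=1, jump=0, S_6=-2
t=6: S=-2, d=6, jump=-1, S_7=-3
t=7: S=-3, d=2, jump=3, S_8=0
t=8: S=0, d=4, jump=0, S_9=0
t=9: S=0, d=6, jump=-1, S_10=-1
t=10: S=-1, d=3, jump=0, S_11=-1
t=11: S=-1, d=2, jump=3, S_12=2
t=12: S=2, d=5, jump=0, S_13=2
t=13: S=2, d=7, jump=0, S_14=2
t=14: S=2, d=4, jump=0, S_15=2
t=15: S=2, d=4, jump=0, S_16=2
t=16: S=2, d=3, jump=0, S_17=2


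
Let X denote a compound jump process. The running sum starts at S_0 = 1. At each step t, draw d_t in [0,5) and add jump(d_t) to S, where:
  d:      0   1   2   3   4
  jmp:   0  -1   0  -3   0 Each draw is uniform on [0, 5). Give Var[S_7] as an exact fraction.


238/25

Outcome values over d=0..4: [0, -1, 0, -3, 0]
Σy = -4, Σy² = 10, M = 5
μ = -4/5 = -4/5,  σ² = 10/5 − (-4/5)² = 34/25
Independent increments: Var[S_7] = 7·σ² = 7·(34/25) = 238/25


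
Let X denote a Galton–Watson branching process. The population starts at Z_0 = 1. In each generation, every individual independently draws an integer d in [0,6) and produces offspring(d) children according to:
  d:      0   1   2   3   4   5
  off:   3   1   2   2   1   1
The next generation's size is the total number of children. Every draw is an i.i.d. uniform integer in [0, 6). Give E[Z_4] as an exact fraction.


625/81

Outcome values over d=0..5: [3, 1, 2, 2, 1, 1]
Σy = 10, Σy² = 20, M = 6
μ = 10/6 = 5/3,  σ² = 20/6 − (5/3)² = 5/9
E[Z_0] = 1
E[Z_1] = 5/3·E[Z_0] = 5/3
E[Z_2] = 5/3·E[Z_1] = 25/9
E[Z_3] = 5/3·E[Z_2] = 125/27
E[Z_4] = 5/3·E[Z_3] = 625/81


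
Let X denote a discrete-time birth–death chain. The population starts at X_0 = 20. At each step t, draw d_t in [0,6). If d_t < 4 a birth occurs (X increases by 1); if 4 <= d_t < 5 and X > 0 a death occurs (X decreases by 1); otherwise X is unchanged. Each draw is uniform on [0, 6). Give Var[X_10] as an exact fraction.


X can drop by at most 1 per step and X_0 = 20 > T = 10, so X_t >= 20 − t >= 10 > 0 for every t <= 10: the floor at 0 (the 'and X > 0' condition) never binds. Hence X_10 = X_0 + Σ_{t<10} Y_t with i.i.d. increments Y_t = y(d_t) ∈ {+1, −1, 0}.
Outcome values over d=0..5: [1, 1, 1, 1, -1, 0]
Σy = 3, Σy² = 5, M = 6
μ = 3/6 = 1/2,  σ² = 5/6 − (1/2)² = 7/12
Independent increments: Var[X_10] = 10·σ² = 10·(7/12) = 35/6

35/6


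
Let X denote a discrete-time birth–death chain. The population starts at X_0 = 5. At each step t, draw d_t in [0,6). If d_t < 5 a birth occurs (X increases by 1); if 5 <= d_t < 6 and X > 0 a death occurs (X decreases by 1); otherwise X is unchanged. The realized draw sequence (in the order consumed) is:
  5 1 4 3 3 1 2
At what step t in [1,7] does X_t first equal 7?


4

t=0: X=5, d=5 → death, X_1=4
t=1: X=4, d=1 → birth, X_2=5
t=2: X=5, d=4 → birth, X_3=6
t=3: X=6, d=3 → birth, X_4=7
t=4: X=7, d=3 → birth, X_5=8
t=5: X=8, d=1 → birth, X_6=9
t=6: X=9, d=2 → birth, X_7=10


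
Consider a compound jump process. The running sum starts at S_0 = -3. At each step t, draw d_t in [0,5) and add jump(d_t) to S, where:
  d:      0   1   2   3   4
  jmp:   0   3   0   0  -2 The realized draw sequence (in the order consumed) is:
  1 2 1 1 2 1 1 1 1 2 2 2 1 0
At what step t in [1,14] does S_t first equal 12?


7

t=0: S=-3, d=1, jump=3, S_1=0
t=1: S=0, d=2, jump=0, S_2=0
t=2: S=0, d=1, jump=3, S_3=3
t=3: S=3, d=1, jump=3, S_4=6
t=4: S=6, d=2, jump=0, S_5=6
t=5: S=6, d=1, jump=3, S_6=9
t=6: S=9, d=1, jump=3, S_7=12
t=7: S=12, d=1, jump=3, S_8=15
t=8: S=15, d=1, jump=3, S_9=18
t=9: S=18, d=2, jump=0, S_10=18
t=10: S=18, d=2, jump=0, S_11=18
t=11: S=18, d=2, jump=0, S_12=18
t=12: S=18, d=1, jump=3, S_13=21
t=13: S=21, d=0, jump=0, S_14=21


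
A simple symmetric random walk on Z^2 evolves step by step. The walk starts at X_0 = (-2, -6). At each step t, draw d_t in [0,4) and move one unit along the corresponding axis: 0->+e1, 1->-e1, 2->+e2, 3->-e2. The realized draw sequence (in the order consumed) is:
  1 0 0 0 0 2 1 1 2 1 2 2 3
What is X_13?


t=0: X=(-2, -6), d=1 → -e1, X_1=(-3, -6)
t=1: X=(-3, -6), d=0 → +e1, X_2=(-2, -6)
t=2: X=(-2, -6), d=0 → +e1, X_3=(-1, -6)
t=3: X=(-1, -6), d=0 → +e1, X_4=(0, -6)
t=4: X=(0, -6), d=0 → +e1, X_5=(1, -6)
t=5: X=(1, -6), d=2 → +e2, X_6=(1, -5)
t=6: X=(1, -5), d=1 → -e1, X_7=(0, -5)
t=7: X=(0, -5), d=1 → -e1, X_8=(-1, -5)
t=8: X=(-1, -5), d=2 → +e2, X_9=(-1, -4)
t=9: X=(-1, -4), d=1 → -e1, X_10=(-2, -4)
t=10: X=(-2, -4), d=2 → +e2, X_11=(-2, -3)
t=11: X=(-2, -3), d=2 → +e2, X_12=(-2, -2)
t=12: X=(-2, -2), d=3 → -e2, X_13=(-2, -3)

(-2, -3)


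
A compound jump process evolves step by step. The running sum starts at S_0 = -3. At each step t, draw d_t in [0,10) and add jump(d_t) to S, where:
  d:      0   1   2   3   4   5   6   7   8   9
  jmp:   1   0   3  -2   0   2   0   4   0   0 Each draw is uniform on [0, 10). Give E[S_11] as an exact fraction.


29/5

Outcome values over d=0..9: [1, 0, 3, -2, 0, 2, 0, 4, 0, 0]
Σy = 8, Σy² = 34, M = 10
μ = 8/10 = 4/5,  σ² = 34/10 − (4/5)² = 69/25
E[S_11] = -3 + 11·(4/5) = 29/5


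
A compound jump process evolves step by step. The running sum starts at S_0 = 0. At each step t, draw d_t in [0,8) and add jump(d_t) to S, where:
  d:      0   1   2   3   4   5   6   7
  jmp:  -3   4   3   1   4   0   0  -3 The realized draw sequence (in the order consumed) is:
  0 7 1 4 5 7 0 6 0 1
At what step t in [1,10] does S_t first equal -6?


t=0: S=0, d=0, jump=-3, S_1=-3
t=1: S=-3, d=7, jump=-3, S_2=-6
t=2: S=-6, d=1, jump=4, S_3=-2
t=3: S=-2, d=4, jump=4, S_4=2
t=4: S=2, d=5, jump=0, S_5=2
t=5: S=2, d=7, jump=-3, S_6=-1
t=6: S=-1, d=0, jump=-3, S_7=-4
t=7: S=-4, d=6, jump=0, S_8=-4
t=8: S=-4, d=0, jump=-3, S_9=-7
t=9: S=-7, d=1, jump=4, S_10=-3

2


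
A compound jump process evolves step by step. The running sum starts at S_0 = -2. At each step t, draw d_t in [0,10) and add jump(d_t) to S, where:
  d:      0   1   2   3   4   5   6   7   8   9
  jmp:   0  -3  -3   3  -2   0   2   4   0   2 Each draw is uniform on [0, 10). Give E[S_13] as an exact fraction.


Outcome values over d=0..9: [0, -3, -3, 3, -2, 0, 2, 4, 0, 2]
Σy = 3, Σy² = 55, M = 10
μ = 3/10 = 3/10,  σ² = 55/10 − (3/10)² = 541/100
E[S_13] = -2 + 13·(3/10) = 19/10

19/10


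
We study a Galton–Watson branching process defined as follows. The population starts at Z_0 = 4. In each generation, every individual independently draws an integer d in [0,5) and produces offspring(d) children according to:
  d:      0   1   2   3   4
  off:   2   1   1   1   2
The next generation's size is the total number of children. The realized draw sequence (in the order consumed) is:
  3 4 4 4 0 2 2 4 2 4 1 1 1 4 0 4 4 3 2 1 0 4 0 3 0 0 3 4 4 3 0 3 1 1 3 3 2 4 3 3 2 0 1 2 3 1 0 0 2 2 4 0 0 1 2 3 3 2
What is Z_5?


29

gen 0: Z_0=4, draws=[3, 4, 4, 4], offspring=[1, 2, 2, 2], Z_1=7
gen 1: Z_1=7, draws=[0, 2, 2, 4, 2, 4, 1], offspring=[2, 1, 1, 2, 1, 2, 1], Z_2=10
gen 2: Z_2=10, draws=[1, 1, 4, 0, 4, 4, 3, 2, 1, 0], offspring=[1, 1, 2, 2, 2, 2, 1, 1, 1, 2], Z_3=15
gen 3: Z_3=15, draws=[4, 0, 3, 0, 0, 3, 4, 4, 3, 0, 3, 1, 1, 3, 3], offspring=[2, 2, 1, 2, 2, 1, 2, 2, 1, 2, 1, 1, 1, 1, 1], Z_4=22
gen 4: Z_4=22, draws=[2, 4, 3, 3, 2, 0, 1, 2, 3, 1, 0, 0, 2, 2, 4, 0, 0, 1, 2, 3, 3, 2], offspring=[1, 2, 1, 1, 1, 2, 1, 1, 1, 1, 2, 2, 1, 1, 2, 2, 2, 1, 1, 1, 1, 1], Z_5=29


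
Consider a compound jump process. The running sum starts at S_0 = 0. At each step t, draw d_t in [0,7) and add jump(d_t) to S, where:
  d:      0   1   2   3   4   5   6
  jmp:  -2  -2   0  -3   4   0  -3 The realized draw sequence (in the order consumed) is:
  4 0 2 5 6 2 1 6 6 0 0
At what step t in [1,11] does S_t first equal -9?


9

t=0: S=0, d=4, jump=4, S_1=4
t=1: S=4, d=0, jump=-2, S_2=2
t=2: S=2, d=2, jump=0, S_3=2
t=3: S=2, d=5, jump=0, S_4=2
t=4: S=2, d=6, jump=-3, S_5=-1
t=5: S=-1, d=2, jump=0, S_6=-1
t=6: S=-1, d=1, jump=-2, S_7=-3
t=7: S=-3, d=6, jump=-3, S_8=-6
t=8: S=-6, d=6, jump=-3, S_9=-9
t=9: S=-9, d=0, jump=-2, S_10=-11
t=10: S=-11, d=0, jump=-2, S_11=-13


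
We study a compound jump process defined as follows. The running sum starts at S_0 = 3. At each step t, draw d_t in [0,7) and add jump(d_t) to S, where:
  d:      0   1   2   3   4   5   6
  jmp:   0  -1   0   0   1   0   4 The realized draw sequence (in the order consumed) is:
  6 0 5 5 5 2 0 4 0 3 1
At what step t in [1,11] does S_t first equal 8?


8

t=0: S=3, d=6, jump=4, S_1=7
t=1: S=7, d=0, jump=0, S_2=7
t=2: S=7, d=5, jump=0, S_3=7
t=3: S=7, d=5, jump=0, S_4=7
t=4: S=7, d=5, jump=0, S_5=7
t=5: S=7, d=2, jump=0, S_6=7
t=6: S=7, d=0, jump=0, S_7=7
t=7: S=7, d=4, jump=1, S_8=8
t=8: S=8, d=0, jump=0, S_9=8
t=9: S=8, d=3, jump=0, S_10=8
t=10: S=8, d=1, jump=-1, S_11=7


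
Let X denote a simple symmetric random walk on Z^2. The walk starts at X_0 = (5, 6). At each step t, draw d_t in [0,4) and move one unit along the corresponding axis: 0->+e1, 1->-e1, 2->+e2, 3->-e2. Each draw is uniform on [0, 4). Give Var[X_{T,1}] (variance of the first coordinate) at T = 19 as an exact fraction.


19/2

Outcome values over d=0..3: [1, -1, 0, 0]
Σy = 0, Σy² = 2, M = 4
μ = 0/4 = 0,  σ² = 2/4 − (0)² = 1/2
Independent increments: Var[X_19] = 19·σ² = 19·(1/2) = 19/2


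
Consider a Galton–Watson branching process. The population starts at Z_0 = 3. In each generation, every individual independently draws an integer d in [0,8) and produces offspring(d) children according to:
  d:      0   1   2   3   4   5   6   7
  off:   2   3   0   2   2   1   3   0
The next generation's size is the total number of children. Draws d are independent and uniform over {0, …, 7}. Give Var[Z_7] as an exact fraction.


13876471080659109/4398046511104

Outcome values over d=0..7: [2, 3, 0, 2, 2, 1, 3, 0]
Σy = 13, Σy² = 31, M = 8
μ = 13/8 = 13/8,  σ² = 31/8 − (13/8)² = 79/64
V_0 = 0, E_0 = 3
V_1 = 79/64·E_0 + (13/8)²·V_0 = 237/64;  E_1 = 39/8
V_2 = 79/64·E_1 + (13/8)²·V_1 = 64701/4096;  E_2 = 507/64
V_3 = 79/64·E_2 + (13/8)²·V_2 = 13497861/262144;  E_3 = 6591/512
V_4 = 79/64·E_3 + (13/8)²·V_3 = 2547731277/16777216;  E_4 = 85683/4096
V_5 = 79/64·E_4 + (13/8)²·V_4 = 458292233685/1073741824;  E_5 = 1113879/32768
V_6 = 79/64·E_5 + (13/8)²·V_5 = 80334854871453/68719476736;  E_6 = 14480427/262144
V_7 = 79/64·E_6 + (13/8)²·V_6 = 13876471080659109/4398046511104;  E_7 = 188245551/2097152


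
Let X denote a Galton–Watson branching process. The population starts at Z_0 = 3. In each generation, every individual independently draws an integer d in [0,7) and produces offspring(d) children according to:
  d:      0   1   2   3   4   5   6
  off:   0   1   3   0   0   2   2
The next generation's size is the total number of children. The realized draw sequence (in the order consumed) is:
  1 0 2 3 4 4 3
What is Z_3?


gen 0: Z_0=3, draws=[1, 0, 2], offspring=[1, 0, 3], Z_1=4
gen 1: Z_1=4, draws=[3, 4, 4, 3], offspring=[0, 0, 0, 0], Z_2=0
gen 2: Z_2=0, draws=[], offspring=[], Z_3=0

0


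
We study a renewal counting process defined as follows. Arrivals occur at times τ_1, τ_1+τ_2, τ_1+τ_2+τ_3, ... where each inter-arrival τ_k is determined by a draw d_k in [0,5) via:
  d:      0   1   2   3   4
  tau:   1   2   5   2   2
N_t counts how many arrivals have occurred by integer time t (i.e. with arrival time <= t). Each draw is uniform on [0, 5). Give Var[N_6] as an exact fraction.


249279214/244140625

Inter-arrival values over d=0..4: [1, 2, 5, 2, 2]
Each d has probability 1/5, so the pmf of τ is: f(1) = 1/5, f(2) = 3/5, f(5) = 1/5
Let p_n(j) = P(N_n = j), with p_0 = [1]. Condition on τ_1: p_n(0) = P(τ > n), and for j >= 1, p_n(j) = Σ_{k<=n} f(k)·p_{n−k}(j−1)
p_1 = [4/5, 1/5]  (j = 0..1)
p_2 = [1/5, 19/25, 1/25]  (j = 0..2)
p_3 = [1/5, 13/25, 34/125, 1/125]  (j = 0..3)
p_4 = [1/5, 4/25, 14/25, 49/625, 1/625]  (j = 0..4)
p_5 = [0, 9/25, 43/125, 172/625, 64/3125, 1/3125]  (j = 0..5)
p_6 = [0, 7/25, 26/125, 253/625, 319/3125, 79/15625, 1/15625]  (j = 0..6)
E[N_6] = Σ j·p_6(j) = 36631/15625;  E[N_6²] = Σ j²·p_6(j) = 101831/15625
Var[N_6] = 101831/15625 − (36631/15625)² = 249279214/244140625


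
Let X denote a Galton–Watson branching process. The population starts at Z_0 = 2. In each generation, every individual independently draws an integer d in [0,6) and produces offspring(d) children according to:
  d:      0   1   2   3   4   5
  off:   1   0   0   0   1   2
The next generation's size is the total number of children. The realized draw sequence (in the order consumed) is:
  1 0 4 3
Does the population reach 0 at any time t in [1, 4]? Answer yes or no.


gen 0: Z_0=2, draws=[1, 0], offspring=[0, 1], Z_1=1
gen 1: Z_1=1, draws=[4], offspring=[1], Z_2=1
gen 2: Z_2=1, draws=[3], offspring=[0], Z_3=0
gen 3: Z_3=0, draws=[], offspring=[], Z_4=0

yes


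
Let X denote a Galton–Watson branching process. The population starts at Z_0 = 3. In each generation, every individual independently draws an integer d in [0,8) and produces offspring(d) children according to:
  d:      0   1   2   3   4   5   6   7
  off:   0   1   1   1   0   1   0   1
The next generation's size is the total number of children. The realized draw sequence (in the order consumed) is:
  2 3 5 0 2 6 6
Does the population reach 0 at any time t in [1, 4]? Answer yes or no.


yes

gen 0: Z_0=3, draws=[2, 3, 5], offspring=[1, 1, 1], Z_1=3
gen 1: Z_1=3, draws=[0, 2, 6], offspring=[0, 1, 0], Z_2=1
gen 2: Z_2=1, draws=[6], offspring=[0], Z_3=0
gen 3: Z_3=0, draws=[], offspring=[], Z_4=0


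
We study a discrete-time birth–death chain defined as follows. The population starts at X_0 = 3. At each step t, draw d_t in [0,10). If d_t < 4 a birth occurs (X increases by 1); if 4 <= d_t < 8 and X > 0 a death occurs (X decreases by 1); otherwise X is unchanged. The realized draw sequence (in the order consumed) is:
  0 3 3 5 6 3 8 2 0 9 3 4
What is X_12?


t=0: X=3, d=0 → birth, X_1=4
t=1: X=4, d=3 → birth, X_2=5
t=2: X=5, d=3 → birth, X_3=6
t=3: X=6, d=5 → death, X_4=5
t=4: X=5, d=6 → death, X_5=4
t=5: X=4, d=3 → birth, X_6=5
t=6: X=5, d=8 → hold, X_7=5
t=7: X=5, d=2 → birth, X_8=6
t=8: X=6, d=0 → birth, X_9=7
t=9: X=7, d=9 → hold, X_10=7
t=10: X=7, d=3 → birth, X_11=8
t=11: X=8, d=4 → death, X_12=7

7


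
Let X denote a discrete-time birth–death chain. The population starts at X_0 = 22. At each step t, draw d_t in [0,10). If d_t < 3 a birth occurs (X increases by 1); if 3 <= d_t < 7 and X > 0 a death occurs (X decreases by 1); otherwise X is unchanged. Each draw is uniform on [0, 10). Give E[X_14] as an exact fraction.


103/5

X can drop by at most 1 per step and X_0 = 22 > T = 14, so X_t >= 22 − t >= 8 > 0 for every t <= 14: the floor at 0 (the 'and X > 0' condition) never binds. Hence X_14 = X_0 + Σ_{t<14} Y_t with i.i.d. increments Y_t = y(d_t) ∈ {+1, −1, 0}.
Outcome values over d=0..9: [1, 1, 1, -1, -1, -1, -1, 0, 0, 0]
Σy = -1, Σy² = 7, M = 10
μ = -1/10 = -1/10,  σ² = 7/10 − (-1/10)² = 69/100
E[X_14] = 22 + 14·(-1/10) = 103/5


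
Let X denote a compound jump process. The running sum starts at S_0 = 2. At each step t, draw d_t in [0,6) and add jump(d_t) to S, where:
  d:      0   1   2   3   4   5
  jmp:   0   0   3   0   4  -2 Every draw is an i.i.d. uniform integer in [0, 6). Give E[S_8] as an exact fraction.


Outcome values over d=0..5: [0, 0, 3, 0, 4, -2]
Σy = 5, Σy² = 29, M = 6
μ = 5/6 = 5/6,  σ² = 29/6 − (5/6)² = 149/36
E[S_8] = 2 + 8·(5/6) = 26/3

26/3


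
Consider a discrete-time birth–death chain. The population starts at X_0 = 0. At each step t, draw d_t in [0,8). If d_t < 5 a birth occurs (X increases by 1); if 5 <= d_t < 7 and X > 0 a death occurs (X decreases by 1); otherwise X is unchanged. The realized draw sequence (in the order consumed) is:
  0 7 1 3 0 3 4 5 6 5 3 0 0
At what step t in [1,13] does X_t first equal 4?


t=0: X=0, d=0 → birth, X_1=1
t=1: X=1, d=7 → hold, X_2=1
t=2: X=1, d=1 → birth, X_3=2
t=3: X=2, d=3 → birth, X_4=3
t=4: X=3, d=0 → birth, X_5=4
t=5: X=4, d=3 → birth, X_6=5
t=6: X=5, d=4 → birth, X_7=6
t=7: X=6, d=5 → death, X_8=5
t=8: X=5, d=6 → death, X_9=4
t=9: X=4, d=5 → death, X_10=3
t=10: X=3, d=3 → birth, X_11=4
t=11: X=4, d=0 → birth, X_12=5
t=12: X=5, d=0 → birth, X_13=6

5


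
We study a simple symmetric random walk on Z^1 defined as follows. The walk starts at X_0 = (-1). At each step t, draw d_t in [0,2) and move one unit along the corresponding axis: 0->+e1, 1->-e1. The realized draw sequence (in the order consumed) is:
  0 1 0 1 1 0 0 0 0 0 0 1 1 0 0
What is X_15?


(4)

t=0: X=(-1), d=0 → +e1, X_1=(0)
t=1: X=(0), d=1 → -e1, X_2=(-1)
t=2: X=(-1), d=0 → +e1, X_3=(0)
t=3: X=(0), d=1 → -e1, X_4=(-1)
t=4: X=(-1), d=1 → -e1, X_5=(-2)
t=5: X=(-2), d=0 → +e1, X_6=(-1)
t=6: X=(-1), d=0 → +e1, X_7=(0)
t=7: X=(0), d=0 → +e1, X_8=(1)
t=8: X=(1), d=0 → +e1, X_9=(2)
t=9: X=(2), d=0 → +e1, X_10=(3)
t=10: X=(3), d=0 → +e1, X_11=(4)
t=11: X=(4), d=1 → -e1, X_12=(3)
t=12: X=(3), d=1 → -e1, X_13=(2)
t=13: X=(2), d=0 → +e1, X_14=(3)
t=14: X=(3), d=0 → +e1, X_15=(4)


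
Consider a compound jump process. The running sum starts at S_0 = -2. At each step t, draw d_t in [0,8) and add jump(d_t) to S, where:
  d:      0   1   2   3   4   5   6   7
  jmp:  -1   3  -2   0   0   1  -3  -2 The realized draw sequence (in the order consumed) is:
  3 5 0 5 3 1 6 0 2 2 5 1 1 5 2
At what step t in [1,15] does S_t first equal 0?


t=0: S=-2, d=3, jump=0, S_1=-2
t=1: S=-2, d=5, jump=1, S_2=-1
t=2: S=-1, d=0, jump=-1, S_3=-2
t=3: S=-2, d=5, jump=1, S_4=-1
t=4: S=-1, d=3, jump=0, S_5=-1
t=5: S=-1, d=1, jump=3, S_6=2
t=6: S=2, d=6, jump=-3, S_7=-1
t=7: S=-1, d=0, jump=-1, S_8=-2
t=8: S=-2, d=2, jump=-2, S_9=-4
t=9: S=-4, d=2, jump=-2, S_10=-6
t=10: S=-6, d=5, jump=1, S_11=-5
t=11: S=-5, d=1, jump=3, S_12=-2
t=12: S=-2, d=1, jump=3, S_13=1
t=13: S=1, d=5, jump=1, S_14=2
t=14: S=2, d=2, jump=-2, S_15=0

15


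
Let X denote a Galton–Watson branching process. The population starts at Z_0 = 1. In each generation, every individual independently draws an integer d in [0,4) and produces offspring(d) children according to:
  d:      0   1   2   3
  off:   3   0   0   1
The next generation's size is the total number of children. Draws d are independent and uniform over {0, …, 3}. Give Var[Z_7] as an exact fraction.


Outcome values over d=0..3: [3, 0, 0, 1]
Σy = 4, Σy² = 10, M = 4
μ = 4/4 = 1,  σ² = 10/4 − (1)² = 3/2
V_0 = 0, E_0 = 1
V_1 = 3/2·E_0 + (1)²·V_0 = 3/2;  E_1 = 1
V_2 = 3/2·E_1 + (1)²·V_1 = 3;  E_2 = 1
V_3 = 3/2·E_2 + (1)²·V_2 = 9/2;  E_3 = 1
V_4 = 3/2·E_3 + (1)²·V_3 = 6;  E_4 = 1
V_5 = 3/2·E_4 + (1)²·V_4 = 15/2;  E_5 = 1
V_6 = 3/2·E_5 + (1)²·V_5 = 9;  E_6 = 1
V_7 = 3/2·E_6 + (1)²·V_6 = 21/2;  E_7 = 1

21/2


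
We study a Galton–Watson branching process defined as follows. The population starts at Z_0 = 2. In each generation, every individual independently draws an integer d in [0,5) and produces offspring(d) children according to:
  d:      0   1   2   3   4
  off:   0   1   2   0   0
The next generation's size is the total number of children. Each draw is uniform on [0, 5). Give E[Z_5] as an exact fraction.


486/3125

Outcome values over d=0..4: [0, 1, 2, 0, 0]
Σy = 3, Σy² = 5, M = 5
μ = 3/5 = 3/5,  σ² = 5/5 − (3/5)² = 16/25
E[Z_0] = 2
E[Z_1] = 3/5·E[Z_0] = 6/5
E[Z_2] = 3/5·E[Z_1] = 18/25
E[Z_3] = 3/5·E[Z_2] = 54/125
E[Z_4] = 3/5·E[Z_3] = 162/625
E[Z_5] = 3/5·E[Z_4] = 486/3125


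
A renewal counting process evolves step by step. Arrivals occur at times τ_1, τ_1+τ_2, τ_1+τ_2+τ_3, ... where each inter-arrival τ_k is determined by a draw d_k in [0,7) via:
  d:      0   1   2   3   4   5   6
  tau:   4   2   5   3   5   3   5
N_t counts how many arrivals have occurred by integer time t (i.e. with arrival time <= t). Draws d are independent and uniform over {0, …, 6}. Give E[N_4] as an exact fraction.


29/49

Inter-arrival values over d=0..6: [4, 2, 5, 3, 5, 3, 5]
Each d has probability 1/7, so the pmf of τ is: f(2) = 1/7, f(3) = 2/7, f(4) = 1/7, f(5) = 3/7
Renewal equation for m(n) = E[N_n]: condition on τ_1 = k (if k <= n, one arrival plus a fresh copy on the remaining n−k steps): m(n) = F(n) + Σ_{k<=n} f(k)·m(n−k), where F(n) = P(τ <= n) and m(0) = 0
m(1) = F(1) = 0
m(2) = F(2) = 1/7
m(3) = F(3) = 3/7
m(4) = F(4) + f(2)·m(2) = 4/7 + 1/7·1/7 = 29/49
E[N_4] = m(4) = 29/49


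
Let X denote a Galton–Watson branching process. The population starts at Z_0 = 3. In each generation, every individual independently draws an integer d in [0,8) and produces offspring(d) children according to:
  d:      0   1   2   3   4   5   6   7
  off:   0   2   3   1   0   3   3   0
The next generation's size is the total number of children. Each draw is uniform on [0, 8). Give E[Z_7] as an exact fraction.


6561/128

Outcome values over d=0..7: [0, 2, 3, 1, 0, 3, 3, 0]
Σy = 12, Σy² = 32, M = 8
μ = 12/8 = 3/2,  σ² = 32/8 − (3/2)² = 7/4
E[Z_0] = 3
E[Z_1] = 3/2·E[Z_0] = 9/2
E[Z_2] = 3/2·E[Z_1] = 27/4
E[Z_3] = 3/2·E[Z_2] = 81/8
E[Z_4] = 3/2·E[Z_3] = 243/16
E[Z_5] = 3/2·E[Z_4] = 729/32
E[Z_6] = 3/2·E[Z_5] = 2187/64
E[Z_7] = 3/2·E[Z_6] = 6561/128


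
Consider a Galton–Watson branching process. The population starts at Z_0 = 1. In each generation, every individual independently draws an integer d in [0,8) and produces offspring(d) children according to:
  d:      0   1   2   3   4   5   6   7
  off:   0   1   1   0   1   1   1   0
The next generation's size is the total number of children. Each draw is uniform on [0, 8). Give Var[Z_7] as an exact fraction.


Outcome values over d=0..7: [0, 1, 1, 0, 1, 1, 1, 0]
Σy = 5, Σy² = 5, M = 8
μ = 5/8 = 5/8,  σ² = 5/8 − (5/8)² = 15/64
V_0 = 0, E_0 = 1
V_1 = 15/64·E_0 + (5/8)²·V_0 = 15/64;  E_1 = 5/8
V_2 = 15/64·E_1 + (5/8)²·V_1 = 975/4096;  E_2 = 25/64
V_3 = 15/64·E_2 + (5/8)²·V_2 = 48375/262144;  E_3 = 125/512
V_4 = 15/64·E_3 + (5/8)²·V_3 = 2169375/16777216;  E_4 = 625/4096
V_5 = 15/64·E_4 + (5/8)²·V_4 = 92634375/1073741824;  E_5 = 3125/32768
V_6 = 15/64·E_5 + (5/8)²·V_5 = 3851859375/68719476736;  E_6 = 15625/262144
V_7 = 15/64·E_6 + (5/8)²·V_6 = 157736484375/4398046511104;  E_7 = 78125/2097152

157736484375/4398046511104


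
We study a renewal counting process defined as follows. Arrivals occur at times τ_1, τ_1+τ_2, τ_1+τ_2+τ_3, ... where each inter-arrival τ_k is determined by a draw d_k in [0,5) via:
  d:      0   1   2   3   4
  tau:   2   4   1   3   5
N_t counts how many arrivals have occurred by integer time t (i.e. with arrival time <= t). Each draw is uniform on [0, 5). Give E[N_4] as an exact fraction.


671/625

Inter-arrival values over d=0..4: [2, 4, 1, 3, 5]
Each d has probability 1/5, so the pmf of τ is: f(1) = 1/5, f(2) = 1/5, f(3) = 1/5, f(4) = 1/5, f(5) = 1/5
Renewal equation for m(n) = E[N_n]: condition on τ_1 = k (if k <= n, one arrival plus a fresh copy on the remaining n−k steps): m(n) = F(n) + Σ_{k<=n} f(k)·m(n−k), where F(n) = P(τ <= n) and m(0) = 0
m(1) = F(1) = 1/5
m(2) = F(2) + f(1)·m(1) = 2/5 + 1/5·1/5 = 11/25
m(3) = F(3) + f(1)·m(2) + f(2)·m(1) = 3/5 + 1/5·11/25 + 1/5·1/5 = 91/125
m(4) = F(4) + f(1)·m(3) + f(2)·m(2) + f(3)·m(1) = 4/5 + 1/5·91/125 + 1/5·11/25 + 1/5·1/5 = 671/625
E[N_4] = m(4) = 671/625


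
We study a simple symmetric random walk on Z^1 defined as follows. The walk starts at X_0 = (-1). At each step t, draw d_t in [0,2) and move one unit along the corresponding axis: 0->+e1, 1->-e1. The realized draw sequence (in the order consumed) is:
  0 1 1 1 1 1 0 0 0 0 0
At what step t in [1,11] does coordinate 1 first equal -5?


t=0: X=(-1), d=0 → +e1, X_1=(0)
t=1: X=(0), d=1 → -e1, X_2=(-1)
t=2: X=(-1), d=1 → -e1, X_3=(-2)
t=3: X=(-2), d=1 → -e1, X_4=(-3)
t=4: X=(-3), d=1 → -e1, X_5=(-4)
t=5: X=(-4), d=1 → -e1, X_6=(-5)
t=6: X=(-5), d=0 → +e1, X_7=(-4)
t=7: X=(-4), d=0 → +e1, X_8=(-3)
t=8: X=(-3), d=0 → +e1, X_9=(-2)
t=9: X=(-2), d=0 → +e1, X_10=(-1)
t=10: X=(-1), d=0 → +e1, X_11=(0)

6


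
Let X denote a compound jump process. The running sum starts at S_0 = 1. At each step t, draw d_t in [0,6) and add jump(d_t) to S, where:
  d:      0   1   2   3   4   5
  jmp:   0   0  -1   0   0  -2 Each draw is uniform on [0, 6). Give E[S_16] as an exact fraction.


Outcome values over d=0..5: [0, 0, -1, 0, 0, -2]
Σy = -3, Σy² = 5, M = 6
μ = -3/6 = -1/2,  σ² = 5/6 − (-1/2)² = 7/12
E[S_16] = 1 + 16·(-1/2) = -7

-7


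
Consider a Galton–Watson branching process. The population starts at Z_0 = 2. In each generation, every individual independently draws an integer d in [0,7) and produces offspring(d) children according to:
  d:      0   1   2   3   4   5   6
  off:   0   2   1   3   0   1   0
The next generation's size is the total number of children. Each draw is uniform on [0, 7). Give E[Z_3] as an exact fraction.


Outcome values over d=0..6: [0, 2, 1, 3, 0, 1, 0]
Σy = 7, Σy² = 15, M = 7
μ = 7/7 = 1,  σ² = 15/7 − (1)² = 8/7
E[Z_0] = 2
E[Z_1] = 1·E[Z_0] = 2
E[Z_2] = 1·E[Z_1] = 2
E[Z_3] = 1·E[Z_2] = 2

2


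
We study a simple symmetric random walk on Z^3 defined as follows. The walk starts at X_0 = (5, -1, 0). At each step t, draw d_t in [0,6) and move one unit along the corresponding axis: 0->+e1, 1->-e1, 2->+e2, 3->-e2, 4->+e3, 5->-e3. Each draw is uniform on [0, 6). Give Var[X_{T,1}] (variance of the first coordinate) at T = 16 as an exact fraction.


Outcome values over d=0..5: [1, -1, 0, 0, 0, 0]
Σy = 0, Σy² = 2, M = 6
μ = 0/6 = 0,  σ² = 2/6 − (0)² = 1/3
Independent increments: Var[X_16] = 16·σ² = 16·(1/3) = 16/3

16/3


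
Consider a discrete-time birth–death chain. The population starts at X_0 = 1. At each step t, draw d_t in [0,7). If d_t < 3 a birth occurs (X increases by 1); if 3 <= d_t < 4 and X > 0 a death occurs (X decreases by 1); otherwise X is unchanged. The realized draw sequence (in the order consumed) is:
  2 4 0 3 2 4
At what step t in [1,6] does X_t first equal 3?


3

t=0: X=1, d=2 → birth, X_1=2
t=1: X=2, d=4 → hold, X_2=2
t=2: X=2, d=0 → birth, X_3=3
t=3: X=3, d=3 → death, X_4=2
t=4: X=2, d=2 → birth, X_5=3
t=5: X=3, d=4 → hold, X_6=3
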